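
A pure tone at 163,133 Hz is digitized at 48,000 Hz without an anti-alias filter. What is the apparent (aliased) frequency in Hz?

19,133 Hz

Nyquist = 48,000/2 = 24,000 Hz; 163,133 Hz exceeds it.
Alias = |163,133 − 3×48,000| = |163,133 − 144,000| = 19,133 Hz.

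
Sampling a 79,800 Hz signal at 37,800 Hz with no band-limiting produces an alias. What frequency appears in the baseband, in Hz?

Nyquist = 37,800/2 = 18,900 Hz; 79,800 Hz exceeds it.
Alias = |79,800 − 2×37,800| = |79,800 − 75,600| = 4,200 Hz.

4,200 Hz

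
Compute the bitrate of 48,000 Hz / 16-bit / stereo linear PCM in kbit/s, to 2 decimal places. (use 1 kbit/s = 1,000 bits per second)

Bit rate = 48,000 × 16 × 2 = 1,536,000 bits/s.
= 1536.00 kbit/s.

1536.00 kbit/s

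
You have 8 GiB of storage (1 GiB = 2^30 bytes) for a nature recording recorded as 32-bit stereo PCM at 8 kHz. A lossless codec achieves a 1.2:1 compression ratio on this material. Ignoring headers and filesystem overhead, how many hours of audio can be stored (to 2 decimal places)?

44.74 hours

Uncompressed byte rate = 8,000 × 4 × 2 = 64,000 bytes/s.
After 1.2:1 compression, effective rate ≈ 53333.33 bytes/s.
Capacity = 8 × 1,073,741,824 = 8,589,934,592 bytes.
8,589,934,592 / effective rate ≈ 161061.27 s → 44.74 hours.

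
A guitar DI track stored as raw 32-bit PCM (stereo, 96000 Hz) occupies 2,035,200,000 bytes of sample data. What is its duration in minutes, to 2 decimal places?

44.17 minutes

Byte rate = 96,000 × 4 × 2 = 768,000 bytes/s.
Duration = 2,035,200,000 / 768,000 = 2,650 s.
2,650 s / 60 = 44.17 minutes.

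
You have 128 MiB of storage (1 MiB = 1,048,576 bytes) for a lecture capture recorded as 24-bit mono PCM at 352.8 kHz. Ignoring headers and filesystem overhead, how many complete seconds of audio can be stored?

126 seconds

Uncompressed byte rate = 352,800 × 3 × 1 = 1,058,400 bytes/s.
Capacity = 128 × 1,048,576 = 134,217,728 bytes.
134,217,728 / 1,058,400 ≈ 126.81 s → 126 seconds.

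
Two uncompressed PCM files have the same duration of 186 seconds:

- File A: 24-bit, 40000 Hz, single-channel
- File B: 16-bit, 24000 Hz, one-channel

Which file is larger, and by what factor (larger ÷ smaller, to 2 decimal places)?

File A, by a factor of 2.50

File A: 40,000 × 3 × 1 = 120,000 bytes/s.
File B: 24,000 × 2 × 1 = 48,000 bytes/s.
File A is larger; ratio = 22,320,000 / 8,928,000 = 2.50.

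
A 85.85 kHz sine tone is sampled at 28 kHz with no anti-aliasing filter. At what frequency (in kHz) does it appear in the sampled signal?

Nyquist = 28,000/2 = 14,000 Hz; 85,850 Hz exceeds it.
Alias = |85,850 − 3×28,000| = |85,850 − 84,000| = 1,850 Hz = 1.85 kHz.

1.85 kHz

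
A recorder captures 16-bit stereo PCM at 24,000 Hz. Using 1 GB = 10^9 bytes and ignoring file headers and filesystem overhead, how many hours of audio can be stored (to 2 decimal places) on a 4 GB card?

11.57 hours

Uncompressed byte rate = 24,000 × 2 × 2 = 96,000 bytes/s.
Capacity = 4 × 1,000,000,000 = 4,000,000,000 bytes.
4,000,000,000 / 96,000 ≈ 41666.67 s → 11.57 hours.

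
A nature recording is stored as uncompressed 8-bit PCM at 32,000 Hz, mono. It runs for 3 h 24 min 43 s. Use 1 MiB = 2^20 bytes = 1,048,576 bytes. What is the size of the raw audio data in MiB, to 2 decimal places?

Duration = 3 h 24 min 43 s = 12,283 s.
Bytes = 32,000 samples/s × 12,283 s × 1 bytes/sample × 1 ch = 393,056,000 bytes.
393,056,000 / 1,048,576 = 374.85 MiB.

374.85 MiB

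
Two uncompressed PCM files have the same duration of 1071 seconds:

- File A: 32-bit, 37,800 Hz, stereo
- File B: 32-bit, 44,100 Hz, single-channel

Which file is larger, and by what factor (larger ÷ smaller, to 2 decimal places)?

File A, by a factor of 1.71

File A: 37,800 × 4 × 2 = 302,400 bytes/s.
File B: 44,100 × 4 × 1 = 176,400 bytes/s.
File A is larger; ratio = 323,870,400 / 188,924,400 = 1.71.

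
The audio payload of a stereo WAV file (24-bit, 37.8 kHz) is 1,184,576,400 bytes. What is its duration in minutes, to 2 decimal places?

87.05 minutes

Byte rate = 37,800 × 3 × 2 = 226,800 bytes/s.
Duration = 1,184,576,400 / 226,800 = 5,223 s.
5,223 s / 60 = 87.05 minutes.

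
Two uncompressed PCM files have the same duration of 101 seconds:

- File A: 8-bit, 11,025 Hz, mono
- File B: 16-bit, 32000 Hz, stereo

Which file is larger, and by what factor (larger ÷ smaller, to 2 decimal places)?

File A: 11,025 × 1 × 1 = 11,025 bytes/s.
File B: 32,000 × 2 × 2 = 128,000 bytes/s.
File B is larger; ratio = 12,928,000 / 1,113,525 = 11.61.

File B, by a factor of 11.61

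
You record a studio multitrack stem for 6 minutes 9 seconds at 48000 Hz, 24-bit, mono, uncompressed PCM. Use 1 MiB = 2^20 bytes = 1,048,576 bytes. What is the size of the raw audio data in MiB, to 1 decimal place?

Duration = 6 minutes 9 seconds = 369 s.
Bytes = 48,000 samples/s × 369 s × 3 bytes/sample × 1 ch = 53,136,000 bytes.
53,136,000 / 1,048,576 = 50.7 MiB.

50.7 MiB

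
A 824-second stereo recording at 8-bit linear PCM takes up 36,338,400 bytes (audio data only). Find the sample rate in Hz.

22,050 Hz

Bytes = sample_rate × seconds × bytes_per_sample × channels.
sample_rate = 36,338,400 / (824 × 1 × 2) = 36,338,400 / 1,648 = 22,050 Hz.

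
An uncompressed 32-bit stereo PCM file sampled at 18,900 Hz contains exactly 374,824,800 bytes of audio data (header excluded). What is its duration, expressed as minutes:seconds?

Byte rate = 18,900 × 4 × 2 = 151,200 bytes/s.
Duration = 374,824,800 / 151,200 = 2,479 s.
2,479 s = 41:19.

41:19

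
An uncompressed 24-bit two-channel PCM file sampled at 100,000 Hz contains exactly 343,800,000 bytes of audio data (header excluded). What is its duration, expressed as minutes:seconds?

9:33

Byte rate = 100,000 × 3 × 2 = 600,000 bytes/s.
Duration = 343,800,000 / 600,000 = 573 s.
573 s = 9:33.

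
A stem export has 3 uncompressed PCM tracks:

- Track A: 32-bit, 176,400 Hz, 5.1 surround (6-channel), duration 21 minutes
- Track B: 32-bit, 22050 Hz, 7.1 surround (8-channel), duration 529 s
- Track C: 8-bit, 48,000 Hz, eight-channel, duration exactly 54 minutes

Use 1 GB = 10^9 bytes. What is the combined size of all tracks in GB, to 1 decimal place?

7.0 GB

Track A: 21 minutes = 1,260 s; 176,400 × 1,260 × 4 × 6 = 5,334,336,000 bytes.
Track B: 22,050 × 529 × 4 × 8 = 373,262,400 bytes.
Track C: exactly 54 minutes = 3,240 s; 48,000 × 3,240 × 1 × 8 = 1,244,160,000 bytes.
Total = 6,951,758,400 bytes = 7.0 GB.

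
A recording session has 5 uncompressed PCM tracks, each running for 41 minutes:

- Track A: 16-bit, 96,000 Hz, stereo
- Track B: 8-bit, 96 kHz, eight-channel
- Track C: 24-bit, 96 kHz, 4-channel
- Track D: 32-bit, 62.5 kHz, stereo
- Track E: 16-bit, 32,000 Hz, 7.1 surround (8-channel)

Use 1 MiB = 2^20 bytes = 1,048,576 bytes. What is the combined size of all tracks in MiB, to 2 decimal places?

7779.46 MiB

41 minutes = 2,460 s.
Track A: 96,000 × 2,460 × 2 × 2 = 944,640,000 bytes.
Track B: 96,000 × 2,460 × 1 × 8 = 1,889,280,000 bytes.
Track C: 96,000 × 2,460 × 3 × 4 = 2,833,920,000 bytes.
Track D: 62,500 × 2,460 × 4 × 2 = 1,230,000,000 bytes.
Track E: 32,000 × 2,460 × 2 × 8 = 1,259,520,000 bytes.
Total = 8,157,360,000 bytes = 7779.46 MiB.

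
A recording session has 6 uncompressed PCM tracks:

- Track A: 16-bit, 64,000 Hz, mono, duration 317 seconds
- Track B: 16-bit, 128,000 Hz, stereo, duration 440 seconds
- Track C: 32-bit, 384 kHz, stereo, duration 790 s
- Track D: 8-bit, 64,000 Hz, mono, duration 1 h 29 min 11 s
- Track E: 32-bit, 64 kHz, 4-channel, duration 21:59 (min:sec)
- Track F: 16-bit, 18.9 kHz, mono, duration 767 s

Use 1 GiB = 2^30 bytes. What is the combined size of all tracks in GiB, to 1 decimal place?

4.1 GiB

Track A: 64,000 × 317 × 2 × 1 = 40,576,000 bytes.
Track B: 128,000 × 440 × 2 × 2 = 225,280,000 bytes.
Track C: 384,000 × 790 × 4 × 2 = 2,426,880,000 bytes.
Track D: 1 h 29 min 11 s = 5,351 s; 64,000 × 5,351 × 1 × 1 = 342,464,000 bytes.
Track E: 21:59 (min:sec) = 1,319 s; 64,000 × 1,319 × 4 × 4 = 1,350,656,000 bytes.
Track F: 18,900 × 767 × 2 × 1 = 28,992,600 bytes.
Total = 4,414,848,600 bytes = 4.1 GiB.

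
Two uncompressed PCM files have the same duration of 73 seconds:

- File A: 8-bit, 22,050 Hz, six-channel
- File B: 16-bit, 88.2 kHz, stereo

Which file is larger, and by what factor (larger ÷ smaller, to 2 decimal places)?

File B, by a factor of 2.67

File A: 22,050 × 1 × 6 = 132,300 bytes/s.
File B: 88,200 × 2 × 2 = 352,800 bytes/s.
File B is larger; ratio = 25,754,400 / 9,657,900 = 2.67.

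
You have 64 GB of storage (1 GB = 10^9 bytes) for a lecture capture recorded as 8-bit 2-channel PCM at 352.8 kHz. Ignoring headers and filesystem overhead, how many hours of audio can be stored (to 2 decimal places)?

25.20 hours

Uncompressed byte rate = 352,800 × 1 × 2 = 705,600 bytes/s.
Capacity = 64 × 1,000,000,000 = 64,000,000,000 bytes.
64,000,000,000 / 705,600 ≈ 90702.95 s → 25.20 hours.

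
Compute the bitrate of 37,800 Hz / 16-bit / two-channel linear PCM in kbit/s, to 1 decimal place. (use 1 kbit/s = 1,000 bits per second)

1209.6 kbit/s

Bit rate = 37,800 × 16 × 2 = 1,209,600 bits/s.
= 1209.6 kbit/s.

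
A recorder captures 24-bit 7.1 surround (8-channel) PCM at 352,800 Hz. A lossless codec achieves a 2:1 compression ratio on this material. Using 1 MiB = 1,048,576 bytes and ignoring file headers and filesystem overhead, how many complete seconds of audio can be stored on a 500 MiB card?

Uncompressed byte rate = 352,800 × 3 × 8 = 8,467,200 bytes/s.
After 2:1 compression, effective rate ≈ 4233600 bytes/s.
Capacity = 500 × 1,048,576 = 524,288,000 bytes.
524,288,000 / effective rate ≈ 123.84 s → 123 seconds.

123 seconds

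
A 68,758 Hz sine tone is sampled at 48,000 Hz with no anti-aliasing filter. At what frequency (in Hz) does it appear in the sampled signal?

Nyquist = 48,000/2 = 24,000 Hz; 68,758 Hz exceeds it.
Alias = |68,758 − 1×48,000| = |68,758 − 48,000| = 20,758 Hz.

20,758 Hz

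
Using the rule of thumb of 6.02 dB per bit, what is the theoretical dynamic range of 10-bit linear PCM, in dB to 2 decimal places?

10 × 6.02 = 60.20 dB.

60.20 dB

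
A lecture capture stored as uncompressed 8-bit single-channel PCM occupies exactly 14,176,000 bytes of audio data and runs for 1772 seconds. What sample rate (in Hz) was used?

8,000 Hz

Bytes = sample_rate × seconds × bytes_per_sample × channels.
sample_rate = 14,176,000 / (1,772 × 1 × 1) = 14,176,000 / 1,772 = 8,000 Hz.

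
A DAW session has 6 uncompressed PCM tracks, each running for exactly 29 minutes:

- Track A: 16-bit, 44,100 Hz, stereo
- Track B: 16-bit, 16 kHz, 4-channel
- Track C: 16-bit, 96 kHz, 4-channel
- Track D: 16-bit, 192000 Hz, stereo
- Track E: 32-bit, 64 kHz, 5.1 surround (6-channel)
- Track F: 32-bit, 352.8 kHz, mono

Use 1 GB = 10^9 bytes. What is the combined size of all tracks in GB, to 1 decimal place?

8.3 GB

exactly 29 minutes = 1,740 s.
Track A: 44,100 × 1,740 × 2 × 2 = 306,936,000 bytes.
Track B: 16,000 × 1,740 × 2 × 4 = 222,720,000 bytes.
Track C: 96,000 × 1,740 × 2 × 4 = 1,336,320,000 bytes.
Track D: 192,000 × 1,740 × 2 × 2 = 1,336,320,000 bytes.
Track E: 64,000 × 1,740 × 4 × 6 = 2,672,640,000 bytes.
Track F: 352,800 × 1,740 × 4 × 1 = 2,455,488,000 bytes.
Total = 8,330,424,000 bytes = 8.3 GB.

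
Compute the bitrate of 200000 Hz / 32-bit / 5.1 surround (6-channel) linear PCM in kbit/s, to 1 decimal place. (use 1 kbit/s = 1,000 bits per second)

38400.0 kbit/s

Bit rate = 200,000 × 32 × 6 = 38,400,000 bits/s.
= 38400.0 kbit/s.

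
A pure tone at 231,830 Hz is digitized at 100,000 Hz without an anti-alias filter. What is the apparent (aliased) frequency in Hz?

31,830 Hz

Nyquist = 100,000/2 = 50,000 Hz; 231,830 Hz exceeds it.
Alias = |231,830 − 2×100,000| = |231,830 − 200,000| = 31,830 Hz.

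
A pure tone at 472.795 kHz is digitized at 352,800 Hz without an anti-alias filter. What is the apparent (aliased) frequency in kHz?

Nyquist = 352,800/2 = 176,400 Hz; 472,795 Hz exceeds it.
Alias = |472,795 − 1×352,800| = |472,795 − 352,800| = 119,995 Hz = 119.995 kHz.

119.995 kHz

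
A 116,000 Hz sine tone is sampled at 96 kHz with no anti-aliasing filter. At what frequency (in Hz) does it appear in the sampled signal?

Nyquist = 96,000/2 = 48,000 Hz; 116,000 Hz exceeds it.
Alias = |116,000 − 1×96,000| = |116,000 − 96,000| = 20,000 Hz.

20,000 Hz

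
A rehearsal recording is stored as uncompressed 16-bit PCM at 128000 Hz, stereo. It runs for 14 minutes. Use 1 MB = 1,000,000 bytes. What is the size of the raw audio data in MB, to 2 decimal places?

430.08 MB

Duration = 14 minutes = 840 s.
Bytes = 128,000 samples/s × 840 s × 2 bytes/sample × 2 ch = 430,080,000 bytes.
430,080,000 / 1,000,000 = 430.08 MB.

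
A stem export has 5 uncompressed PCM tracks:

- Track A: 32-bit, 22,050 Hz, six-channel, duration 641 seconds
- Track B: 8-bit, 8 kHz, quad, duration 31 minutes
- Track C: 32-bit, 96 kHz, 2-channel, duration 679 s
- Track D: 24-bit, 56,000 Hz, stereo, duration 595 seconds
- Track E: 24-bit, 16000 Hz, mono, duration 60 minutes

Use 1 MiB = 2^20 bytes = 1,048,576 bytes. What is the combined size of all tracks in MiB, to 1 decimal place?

1233.0 MiB

Track A: 22,050 × 641 × 4 × 6 = 339,217,200 bytes.
Track B: 31 minutes = 1,860 s; 8,000 × 1,860 × 1 × 4 = 59,520,000 bytes.
Track C: 96,000 × 679 × 4 × 2 = 521,472,000 bytes.
Track D: 56,000 × 595 × 3 × 2 = 199,920,000 bytes.
Track E: 60 minutes = 3,600 s; 16,000 × 3,600 × 3 × 1 = 172,800,000 bytes.
Total = 1,292,929,200 bytes = 1233.0 MiB.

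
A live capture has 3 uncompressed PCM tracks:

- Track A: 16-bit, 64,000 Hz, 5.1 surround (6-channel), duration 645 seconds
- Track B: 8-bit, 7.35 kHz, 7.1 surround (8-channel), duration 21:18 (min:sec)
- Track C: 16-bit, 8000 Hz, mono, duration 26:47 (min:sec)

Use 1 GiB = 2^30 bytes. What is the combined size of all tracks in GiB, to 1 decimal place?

0.6 GiB

Track A: 64,000 × 645 × 2 × 6 = 495,360,000 bytes.
Track B: 21:18 (min:sec) = 1,278 s; 7,350 × 1,278 × 1 × 8 = 75,146,400 bytes.
Track C: 26:47 (min:sec) = 1,607 s; 8,000 × 1,607 × 2 × 1 = 25,712,000 bytes.
Total = 596,218,400 bytes = 0.6 GiB.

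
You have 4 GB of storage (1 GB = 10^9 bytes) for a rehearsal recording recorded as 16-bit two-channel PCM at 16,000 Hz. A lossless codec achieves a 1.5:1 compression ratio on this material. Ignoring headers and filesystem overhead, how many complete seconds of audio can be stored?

Uncompressed byte rate = 16,000 × 2 × 2 = 64,000 bytes/s.
After 1.5:1 compression, effective rate ≈ 42666.67 bytes/s.
Capacity = 4 × 1,000,000,000 = 4,000,000,000 bytes.
4,000,000,000 / effective rate ≈ 93750 s → 93,750 seconds.

93,750 seconds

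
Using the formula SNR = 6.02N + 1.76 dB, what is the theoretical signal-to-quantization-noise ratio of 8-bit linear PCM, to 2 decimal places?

49.92 dB

6.02 × 8 + 1.76 = 49.92 dB.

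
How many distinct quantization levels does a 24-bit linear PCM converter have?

16,777,216 levels

2^24 = 16,777,216.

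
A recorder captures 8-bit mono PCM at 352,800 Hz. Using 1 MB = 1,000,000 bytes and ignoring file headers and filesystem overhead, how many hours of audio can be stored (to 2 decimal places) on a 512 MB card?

0.40 hours

Uncompressed byte rate = 352,800 × 1 × 1 = 352,800 bytes/s.
Capacity = 512 × 1,000,000 = 512,000,000 bytes.
512,000,000 / 352,800 ≈ 1451.25 s → 0.40 hours.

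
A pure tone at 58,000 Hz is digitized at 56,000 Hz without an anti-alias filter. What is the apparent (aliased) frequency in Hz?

2,000 Hz

Nyquist = 56,000/2 = 28,000 Hz; 58,000 Hz exceeds it.
Alias = |58,000 − 1×56,000| = |58,000 − 56,000| = 2,000 Hz.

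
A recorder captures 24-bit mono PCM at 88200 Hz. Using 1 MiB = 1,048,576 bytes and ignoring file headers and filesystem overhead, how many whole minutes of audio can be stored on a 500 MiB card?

Uncompressed byte rate = 88,200 × 3 × 1 = 264,600 bytes/s.
Capacity = 500 × 1,048,576 = 524,288,000 bytes.
524,288,000 / 264,600 ≈ 1981.44 s → 33 minutes.

33 minutes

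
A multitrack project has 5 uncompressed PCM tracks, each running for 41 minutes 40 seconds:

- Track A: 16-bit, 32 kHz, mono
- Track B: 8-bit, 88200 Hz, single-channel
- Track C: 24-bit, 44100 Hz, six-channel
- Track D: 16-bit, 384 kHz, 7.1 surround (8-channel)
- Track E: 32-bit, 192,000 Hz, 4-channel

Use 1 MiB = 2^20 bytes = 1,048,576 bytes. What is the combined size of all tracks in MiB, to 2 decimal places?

24228.10 MiB

41 minutes 40 seconds = 2,500 s.
Track A: 32,000 × 2,500 × 2 × 1 = 160,000,000 bytes.
Track B: 88,200 × 2,500 × 1 × 1 = 220,500,000 bytes.
Track C: 44,100 × 2,500 × 3 × 6 = 1,984,500,000 bytes.
Track D: 384,000 × 2,500 × 2 × 8 = 15,360,000,000 bytes.
Track E: 192,000 × 2,500 × 4 × 4 = 7,680,000,000 bytes.
Total = 25,405,000,000 bytes = 24228.10 MiB.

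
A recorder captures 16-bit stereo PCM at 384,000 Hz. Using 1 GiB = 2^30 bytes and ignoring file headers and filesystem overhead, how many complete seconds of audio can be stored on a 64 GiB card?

Uncompressed byte rate = 384,000 × 2 × 2 = 1,536,000 bytes/s.
Capacity = 64 × 1,073,741,824 = 68,719,476,736 bytes.
68,719,476,736 / 1,536,000 ≈ 44739.24 s → 44,739 seconds.

44,739 seconds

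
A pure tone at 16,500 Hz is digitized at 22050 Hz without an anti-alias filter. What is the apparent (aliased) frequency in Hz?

5,550 Hz

Nyquist = 22,050/2 = 11,025 Hz; 16,500 Hz exceeds it.
Alias = |16,500 − 1×22,050| = |16,500 − 22,050| = 5,550 Hz.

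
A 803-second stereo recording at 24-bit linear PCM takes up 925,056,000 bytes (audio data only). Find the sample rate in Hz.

192,000 Hz

Bytes = sample_rate × seconds × bytes_per_sample × channels.
sample_rate = 925,056,000 / (803 × 3 × 2) = 925,056,000 / 4,818 = 192,000 Hz.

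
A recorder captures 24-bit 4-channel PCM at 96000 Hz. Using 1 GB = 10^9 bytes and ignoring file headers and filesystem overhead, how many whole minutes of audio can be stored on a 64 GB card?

Uncompressed byte rate = 96,000 × 3 × 4 = 1,152,000 bytes/s.
Capacity = 64 × 1,000,000,000 = 64,000,000,000 bytes.
64,000,000,000 / 1,152,000 ≈ 55555.56 s → 925 minutes.

925 minutes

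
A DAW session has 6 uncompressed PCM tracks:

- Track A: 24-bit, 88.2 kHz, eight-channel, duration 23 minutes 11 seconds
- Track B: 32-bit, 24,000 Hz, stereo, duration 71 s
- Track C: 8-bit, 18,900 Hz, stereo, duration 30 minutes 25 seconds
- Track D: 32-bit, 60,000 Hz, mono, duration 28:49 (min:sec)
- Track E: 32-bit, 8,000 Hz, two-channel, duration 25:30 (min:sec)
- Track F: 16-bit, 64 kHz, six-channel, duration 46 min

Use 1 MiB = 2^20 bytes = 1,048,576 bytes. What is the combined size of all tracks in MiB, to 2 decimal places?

Track A: 23 minutes 11 seconds = 1,391 s; 88,200 × 1,391 × 3 × 8 = 2,944,468,800 bytes.
Track B: 24,000 × 71 × 4 × 2 = 13,632,000 bytes.
Track C: 30 minutes 25 seconds = 1,825 s; 18,900 × 1,825 × 1 × 2 = 68,985,000 bytes.
Track D: 28:49 (min:sec) = 1,729 s; 60,000 × 1,729 × 4 × 1 = 414,960,000 bytes.
Track E: 25:30 (min:sec) = 1,530 s; 8,000 × 1,530 × 4 × 2 = 97,920,000 bytes.
Track F: 46 min = 2,760 s; 64,000 × 2,760 × 2 × 6 = 2,119,680,000 bytes.
Total = 5,659,645,800 bytes = 5397.46 MiB.

5397.46 MiB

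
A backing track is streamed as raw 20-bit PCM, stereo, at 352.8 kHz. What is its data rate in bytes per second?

Bit rate = 352,800 × 20 × 2 = 14,112,000 bits/s.
14,112,000 / 8 = 1,764,000 bytes/s.

1,764,000 bytes/s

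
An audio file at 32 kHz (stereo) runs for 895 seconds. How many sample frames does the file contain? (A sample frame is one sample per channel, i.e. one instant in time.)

32,000 samples/s × 895 s = 28,640,000 frames.

28,640,000 sample frames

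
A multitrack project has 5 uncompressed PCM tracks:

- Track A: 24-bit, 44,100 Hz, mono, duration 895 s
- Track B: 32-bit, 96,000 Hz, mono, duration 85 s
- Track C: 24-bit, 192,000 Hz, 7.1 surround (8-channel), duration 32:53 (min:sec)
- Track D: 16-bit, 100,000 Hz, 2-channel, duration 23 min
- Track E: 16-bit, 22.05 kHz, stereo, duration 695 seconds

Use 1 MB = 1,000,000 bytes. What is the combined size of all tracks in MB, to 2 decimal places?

9855.93 MB

Track A: 44,100 × 895 × 3 × 1 = 118,408,500 bytes.
Track B: 96,000 × 85 × 4 × 1 = 32,640,000 bytes.
Track C: 32:53 (min:sec) = 1,973 s; 192,000 × 1,973 × 3 × 8 = 9,091,584,000 bytes.
Track D: 23 min = 1,380 s; 100,000 × 1,380 × 2 × 2 = 552,000,000 bytes.
Track E: 22,050 × 695 × 2 × 2 = 61,299,000 bytes.
Total = 9,855,931,500 bytes = 9855.93 MB.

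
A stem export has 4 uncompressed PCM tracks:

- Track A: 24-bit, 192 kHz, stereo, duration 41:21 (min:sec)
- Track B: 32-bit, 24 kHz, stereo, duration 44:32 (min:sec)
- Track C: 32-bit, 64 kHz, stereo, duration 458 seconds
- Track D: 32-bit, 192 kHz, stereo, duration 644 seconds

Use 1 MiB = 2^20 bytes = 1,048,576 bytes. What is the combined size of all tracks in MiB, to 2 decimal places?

Track A: 41:21 (min:sec) = 2,481 s; 192,000 × 2,481 × 3 × 2 = 2,858,112,000 bytes.
Track B: 44:32 (min:sec) = 2,672 s; 24,000 × 2,672 × 4 × 2 = 513,024,000 bytes.
Track C: 64,000 × 458 × 4 × 2 = 234,496,000 bytes.
Track D: 192,000 × 644 × 4 × 2 = 989,184,000 bytes.
Total = 4,594,816,000 bytes = 4381.96 MiB.

4381.96 MiB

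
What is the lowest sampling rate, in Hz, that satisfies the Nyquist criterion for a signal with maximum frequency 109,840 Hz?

219,680 Hz

Minimum sample rate = 2 × 109,840 Hz = 219,680 Hz.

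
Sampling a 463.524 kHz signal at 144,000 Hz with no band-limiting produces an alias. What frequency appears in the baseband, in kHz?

Nyquist = 144,000/2 = 72,000 Hz; 463,524 Hz exceeds it.
Alias = |463,524 − 3×144,000| = |463,524 − 432,000| = 31,524 Hz = 31.524 kHz.

31.524 kHz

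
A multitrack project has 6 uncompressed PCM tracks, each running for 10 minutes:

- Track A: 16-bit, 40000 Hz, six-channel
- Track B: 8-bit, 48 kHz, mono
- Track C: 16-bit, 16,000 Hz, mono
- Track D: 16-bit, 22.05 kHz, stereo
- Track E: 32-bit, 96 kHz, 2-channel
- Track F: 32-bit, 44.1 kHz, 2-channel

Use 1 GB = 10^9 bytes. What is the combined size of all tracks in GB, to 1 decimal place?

10 minutes = 600 s.
Track A: 40,000 × 600 × 2 × 6 = 288,000,000 bytes.
Track B: 48,000 × 600 × 1 × 1 = 28,800,000 bytes.
Track C: 16,000 × 600 × 2 × 1 = 19,200,000 bytes.
Track D: 22,050 × 600 × 2 × 2 = 52,920,000 bytes.
Track E: 96,000 × 600 × 4 × 2 = 460,800,000 bytes.
Track F: 44,100 × 600 × 4 × 2 = 211,680,000 bytes.
Total = 1,061,400,000 bytes = 1.1 GB.

1.1 GB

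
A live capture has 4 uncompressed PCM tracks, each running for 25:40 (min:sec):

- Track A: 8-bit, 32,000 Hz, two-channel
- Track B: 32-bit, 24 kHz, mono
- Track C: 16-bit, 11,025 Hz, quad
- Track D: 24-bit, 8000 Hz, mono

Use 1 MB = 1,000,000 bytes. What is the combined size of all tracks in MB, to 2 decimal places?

419.19 MB

25:40 (min:sec) = 1,540 s.
Track A: 32,000 × 1,540 × 1 × 2 = 98,560,000 bytes.
Track B: 24,000 × 1,540 × 4 × 1 = 147,840,000 bytes.
Track C: 11,025 × 1,540 × 2 × 4 = 135,828,000 bytes.
Track D: 8,000 × 1,540 × 3 × 1 = 36,960,000 bytes.
Total = 419,188,000 bytes = 419.19 MB.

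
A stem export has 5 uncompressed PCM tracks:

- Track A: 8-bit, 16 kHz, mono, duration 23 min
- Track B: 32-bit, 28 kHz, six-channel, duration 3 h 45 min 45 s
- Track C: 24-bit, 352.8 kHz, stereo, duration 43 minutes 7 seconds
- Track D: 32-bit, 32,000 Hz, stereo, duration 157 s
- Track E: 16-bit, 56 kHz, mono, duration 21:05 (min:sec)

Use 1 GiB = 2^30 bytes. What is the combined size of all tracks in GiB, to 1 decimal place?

13.8 GiB

Track A: 23 min = 1,380 s; 16,000 × 1,380 × 1 × 1 = 22,080,000 bytes.
Track B: 3 h 45 min 45 s = 13,545 s; 28,000 × 13,545 × 4 × 6 = 9,102,240,000 bytes.
Track C: 43 minutes 7 seconds = 2,587 s; 352,800 × 2,587 × 3 × 2 = 5,476,161,600 bytes.
Track D: 32,000 × 157 × 4 × 2 = 40,192,000 bytes.
Track E: 21:05 (min:sec) = 1,265 s; 56,000 × 1,265 × 2 × 1 = 141,680,000 bytes.
Total = 14,782,353,600 bytes = 13.8 GiB.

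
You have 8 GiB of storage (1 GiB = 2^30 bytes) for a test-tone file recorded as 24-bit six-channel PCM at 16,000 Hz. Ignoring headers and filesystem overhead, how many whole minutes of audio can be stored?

Uncompressed byte rate = 16,000 × 3 × 6 = 288,000 bytes/s.
Capacity = 8 × 1,073,741,824 = 8,589,934,592 bytes.
8,589,934,592 / 288,000 ≈ 29826.16 s → 497 minutes.

497 minutes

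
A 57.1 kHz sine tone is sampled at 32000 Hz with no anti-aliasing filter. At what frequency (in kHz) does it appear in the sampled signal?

Nyquist = 32,000/2 = 16,000 Hz; 57,100 Hz exceeds it.
Alias = |57,100 − 2×32,000| = |57,100 − 64,000| = 6,900 Hz = 6.9 kHz.

6.9 kHz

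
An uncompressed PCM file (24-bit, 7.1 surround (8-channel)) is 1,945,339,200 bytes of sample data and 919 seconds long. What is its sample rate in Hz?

Bytes = sample_rate × seconds × bytes_per_sample × channels.
sample_rate = 1,945,339,200 / (919 × 3 × 8) = 1,945,339,200 / 22,056 = 88,200 Hz.

88,200 Hz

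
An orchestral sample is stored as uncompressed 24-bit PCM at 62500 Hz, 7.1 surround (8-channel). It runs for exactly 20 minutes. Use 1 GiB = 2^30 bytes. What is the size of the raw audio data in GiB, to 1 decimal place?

1.7 GiB

Duration = exactly 20 minutes = 1,200 s.
Bytes = 62,500 samples/s × 1,200 s × 3 bytes/sample × 8 ch = 1,800,000,000 bytes.
1,800,000,000 / 1,073,741,824 = 1.7 GiB.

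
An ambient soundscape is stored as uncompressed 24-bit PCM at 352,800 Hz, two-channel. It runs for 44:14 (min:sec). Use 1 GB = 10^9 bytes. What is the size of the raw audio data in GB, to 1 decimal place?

5.6 GB

Duration = 44:14 (min:sec) = 2,654 s.
Bytes = 352,800 samples/s × 2,654 s × 3 bytes/sample × 2 ch = 5,617,987,200 bytes.
5,617,987,200 / 1,000,000,000 = 5.6 GB.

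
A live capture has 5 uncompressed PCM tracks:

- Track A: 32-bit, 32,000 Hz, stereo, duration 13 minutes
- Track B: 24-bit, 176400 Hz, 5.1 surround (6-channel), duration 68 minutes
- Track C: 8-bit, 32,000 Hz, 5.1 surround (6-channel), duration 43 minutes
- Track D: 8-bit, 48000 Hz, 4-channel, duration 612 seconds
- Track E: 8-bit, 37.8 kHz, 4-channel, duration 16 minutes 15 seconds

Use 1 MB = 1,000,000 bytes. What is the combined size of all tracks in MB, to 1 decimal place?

13914.8 MB

Track A: 13 minutes = 780 s; 32,000 × 780 × 4 × 2 = 199,680,000 bytes.
Track B: 68 minutes = 4,080 s; 176,400 × 4,080 × 3 × 6 = 12,954,816,000 bytes.
Track C: 43 minutes = 2,580 s; 32,000 × 2,580 × 1 × 6 = 495,360,000 bytes.
Track D: 48,000 × 612 × 1 × 4 = 117,504,000 bytes.
Track E: 16 minutes 15 seconds = 975 s; 37,800 × 975 × 1 × 4 = 147,420,000 bytes.
Total = 13,914,780,000 bytes = 13914.8 MB.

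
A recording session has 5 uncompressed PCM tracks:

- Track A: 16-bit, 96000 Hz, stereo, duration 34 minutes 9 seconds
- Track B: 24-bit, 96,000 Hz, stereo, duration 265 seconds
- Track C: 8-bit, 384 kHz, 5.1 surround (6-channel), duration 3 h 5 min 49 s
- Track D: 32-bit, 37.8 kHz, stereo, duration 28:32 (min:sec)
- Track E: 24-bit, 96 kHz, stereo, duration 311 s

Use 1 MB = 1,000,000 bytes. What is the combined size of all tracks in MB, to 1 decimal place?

27323.6 MB

Track A: 34 minutes 9 seconds = 2,049 s; 96,000 × 2,049 × 2 × 2 = 786,816,000 bytes.
Track B: 96,000 × 265 × 3 × 2 = 152,640,000 bytes.
Track C: 3 h 5 min 49 s = 11,149 s; 384,000 × 11,149 × 1 × 6 = 25,687,296,000 bytes.
Track D: 28:32 (min:sec) = 1,712 s; 37,800 × 1,712 × 4 × 2 = 517,708,800 bytes.
Track E: 96,000 × 311 × 3 × 2 = 179,136,000 bytes.
Total = 27,323,596,800 bytes = 27323.6 MB.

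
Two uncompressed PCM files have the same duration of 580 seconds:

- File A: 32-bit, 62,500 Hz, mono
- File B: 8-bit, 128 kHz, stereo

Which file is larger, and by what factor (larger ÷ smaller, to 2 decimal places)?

File B, by a factor of 1.02

File A: 62,500 × 4 × 1 = 250,000 bytes/s.
File B: 128,000 × 1 × 2 = 256,000 bytes/s.
File B is larger; ratio = 148,480,000 / 145,000,000 = 1.02.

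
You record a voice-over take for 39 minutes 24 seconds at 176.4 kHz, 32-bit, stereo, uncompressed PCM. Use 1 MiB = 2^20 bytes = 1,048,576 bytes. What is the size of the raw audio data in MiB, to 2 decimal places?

3181.53 MiB

Duration = 39 minutes 24 seconds = 2,364 s.
Bytes = 176,400 samples/s × 2,364 s × 4 bytes/sample × 2 ch = 3,336,076,800 bytes.
3,336,076,800 / 1,048,576 = 3181.53 MiB.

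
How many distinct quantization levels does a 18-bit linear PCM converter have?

2^18 = 262,144.

262,144 levels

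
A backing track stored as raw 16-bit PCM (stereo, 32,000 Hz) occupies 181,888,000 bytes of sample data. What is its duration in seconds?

Byte rate = 32,000 × 2 × 2 = 128,000 bytes/s.
Duration = 181,888,000 / 128,000 = 1,421 s.

1,421 seconds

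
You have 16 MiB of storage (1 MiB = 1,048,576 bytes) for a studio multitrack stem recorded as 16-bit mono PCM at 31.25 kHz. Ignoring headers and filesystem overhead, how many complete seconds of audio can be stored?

Uncompressed byte rate = 31,250 × 2 × 1 = 62,500 bytes/s.
Capacity = 16 × 1,048,576 = 16,777,216 bytes.
16,777,216 / 62,500 ≈ 268.44 s → 268 seconds.

268 seconds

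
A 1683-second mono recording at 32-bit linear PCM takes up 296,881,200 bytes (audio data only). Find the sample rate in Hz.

Bytes = sample_rate × seconds × bytes_per_sample × channels.
sample_rate = 296,881,200 / (1,683 × 4 × 1) = 296,881,200 / 6,732 = 44,100 Hz.

44,100 Hz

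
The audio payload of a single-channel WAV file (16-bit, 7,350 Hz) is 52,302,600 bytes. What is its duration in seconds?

3,558 seconds

Byte rate = 7,350 × 2 × 1 = 14,700 bytes/s.
Duration = 52,302,600 / 14,700 = 3,558 s.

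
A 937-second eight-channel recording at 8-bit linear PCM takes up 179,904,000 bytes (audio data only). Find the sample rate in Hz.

Bytes = sample_rate × seconds × bytes_per_sample × channels.
sample_rate = 179,904,000 / (937 × 1 × 8) = 179,904,000 / 7,496 = 24,000 Hz.

24,000 Hz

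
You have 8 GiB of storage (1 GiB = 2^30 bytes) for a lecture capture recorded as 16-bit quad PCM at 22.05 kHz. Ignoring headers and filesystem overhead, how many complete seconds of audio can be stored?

48,695 seconds

Uncompressed byte rate = 22,050 × 2 × 4 = 176,400 bytes/s.
Capacity = 8 × 1,073,741,824 = 8,589,934,592 bytes.
8,589,934,592 / 176,400 ≈ 48695.77 s → 48,695 seconds.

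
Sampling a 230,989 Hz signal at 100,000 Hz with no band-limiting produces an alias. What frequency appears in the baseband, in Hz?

30,989 Hz

Nyquist = 100,000/2 = 50,000 Hz; 230,989 Hz exceeds it.
Alias = |230,989 − 2×100,000| = |230,989 − 200,000| = 30,989 Hz.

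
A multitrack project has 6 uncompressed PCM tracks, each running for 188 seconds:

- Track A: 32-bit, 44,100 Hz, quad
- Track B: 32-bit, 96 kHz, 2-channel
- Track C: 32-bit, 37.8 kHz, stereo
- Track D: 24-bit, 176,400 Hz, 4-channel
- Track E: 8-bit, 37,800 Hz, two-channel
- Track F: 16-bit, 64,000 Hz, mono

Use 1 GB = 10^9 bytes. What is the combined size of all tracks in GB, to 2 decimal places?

0.77 GB

Track A: 44,100 × 188 × 4 × 4 = 132,652,800 bytes.
Track B: 96,000 × 188 × 4 × 2 = 144,384,000 bytes.
Track C: 37,800 × 188 × 4 × 2 = 56,851,200 bytes.
Track D: 176,400 × 188 × 3 × 4 = 397,958,400 bytes.
Track E: 37,800 × 188 × 1 × 2 = 14,212,800 bytes.
Track F: 64,000 × 188 × 2 × 1 = 24,064,000 bytes.
Total = 770,123,200 bytes = 0.77 GB.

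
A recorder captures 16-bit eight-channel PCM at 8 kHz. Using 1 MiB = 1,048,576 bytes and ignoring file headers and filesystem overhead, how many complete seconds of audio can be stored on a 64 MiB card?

524 seconds

Uncompressed byte rate = 8,000 × 2 × 8 = 128,000 bytes/s.
Capacity = 64 × 1,048,576 = 67,108,864 bytes.
67,108,864 / 128,000 ≈ 524.29 s → 524 seconds.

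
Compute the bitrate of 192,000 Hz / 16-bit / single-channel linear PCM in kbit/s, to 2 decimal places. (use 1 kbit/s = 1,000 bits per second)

Bit rate = 192,000 × 16 × 1 = 3,072,000 bits/s.
= 3072.00 kbit/s.

3072.00 kbit/s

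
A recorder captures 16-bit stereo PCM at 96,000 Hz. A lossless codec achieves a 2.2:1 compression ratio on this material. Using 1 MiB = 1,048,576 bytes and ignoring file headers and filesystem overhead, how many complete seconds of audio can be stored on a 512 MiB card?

Uncompressed byte rate = 96,000 × 2 × 2 = 384,000 bytes/s.
After 2.2:1 compression, effective rate ≈ 174545.45 bytes/s.
Capacity = 512 × 1,048,576 = 536,870,912 bytes.
536,870,912 / effective rate ≈ 3075.82 s → 3,075 seconds.

3,075 seconds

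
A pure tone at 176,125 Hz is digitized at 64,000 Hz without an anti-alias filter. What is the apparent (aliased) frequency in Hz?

15,875 Hz

Nyquist = 64,000/2 = 32,000 Hz; 176,125 Hz exceeds it.
Alias = |176,125 − 3×64,000| = |176,125 − 192,000| = 15,875 Hz.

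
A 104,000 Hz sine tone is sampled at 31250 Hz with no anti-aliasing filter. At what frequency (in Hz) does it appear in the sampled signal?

10,250 Hz

Nyquist = 31,250/2 = 15,625 Hz; 104,000 Hz exceeds it.
Alias = |104,000 − 3×31,250| = |104,000 − 93,750| = 10,250 Hz.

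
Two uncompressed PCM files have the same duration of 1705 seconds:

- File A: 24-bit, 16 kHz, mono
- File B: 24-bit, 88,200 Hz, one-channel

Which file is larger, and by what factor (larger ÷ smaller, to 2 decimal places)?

File B, by a factor of 5.51

File A: 16,000 × 3 × 1 = 48,000 bytes/s.
File B: 88,200 × 3 × 1 = 264,600 bytes/s.
File B is larger; ratio = 451,143,000 / 81,840,000 = 5.51.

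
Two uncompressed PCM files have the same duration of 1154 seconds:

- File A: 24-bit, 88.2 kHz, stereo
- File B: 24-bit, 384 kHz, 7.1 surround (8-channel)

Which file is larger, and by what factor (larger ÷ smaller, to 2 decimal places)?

File A: 88,200 × 3 × 2 = 529,200 bytes/s.
File B: 384,000 × 3 × 8 = 9,216,000 bytes/s.
File B is larger; ratio = 10,635,264,000 / 610,696,800 = 17.41.

File B, by a factor of 17.41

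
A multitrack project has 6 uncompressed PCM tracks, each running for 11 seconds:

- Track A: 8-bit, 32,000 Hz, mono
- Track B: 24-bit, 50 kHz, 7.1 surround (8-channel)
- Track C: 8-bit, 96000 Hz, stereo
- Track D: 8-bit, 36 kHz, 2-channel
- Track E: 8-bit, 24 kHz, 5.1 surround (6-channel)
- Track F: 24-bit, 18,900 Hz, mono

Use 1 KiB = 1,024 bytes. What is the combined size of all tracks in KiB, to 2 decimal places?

18226.27 KiB

Track A: 32,000 × 11 × 1 × 1 = 352,000 bytes.
Track B: 50,000 × 11 × 3 × 8 = 13,200,000 bytes.
Track C: 96,000 × 11 × 1 × 2 = 2,112,000 bytes.
Track D: 36,000 × 11 × 1 × 2 = 792,000 bytes.
Track E: 24,000 × 11 × 1 × 6 = 1,584,000 bytes.
Track F: 18,900 × 11 × 3 × 1 = 623,700 bytes.
Total = 18,663,700 bytes = 18226.27 KiB.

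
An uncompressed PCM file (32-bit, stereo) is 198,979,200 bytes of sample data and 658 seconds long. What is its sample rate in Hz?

37,800 Hz

Bytes = sample_rate × seconds × bytes_per_sample × channels.
sample_rate = 198,979,200 / (658 × 4 × 2) = 198,979,200 / 5,264 = 37,800 Hz.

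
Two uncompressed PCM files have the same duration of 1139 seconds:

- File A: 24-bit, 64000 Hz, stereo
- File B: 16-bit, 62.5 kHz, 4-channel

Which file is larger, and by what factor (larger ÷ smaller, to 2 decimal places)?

File B, by a factor of 1.30

File A: 64,000 × 3 × 2 = 384,000 bytes/s.
File B: 62,500 × 2 × 4 = 500,000 bytes/s.
File B is larger; ratio = 569,500,000 / 437,376,000 = 1.30.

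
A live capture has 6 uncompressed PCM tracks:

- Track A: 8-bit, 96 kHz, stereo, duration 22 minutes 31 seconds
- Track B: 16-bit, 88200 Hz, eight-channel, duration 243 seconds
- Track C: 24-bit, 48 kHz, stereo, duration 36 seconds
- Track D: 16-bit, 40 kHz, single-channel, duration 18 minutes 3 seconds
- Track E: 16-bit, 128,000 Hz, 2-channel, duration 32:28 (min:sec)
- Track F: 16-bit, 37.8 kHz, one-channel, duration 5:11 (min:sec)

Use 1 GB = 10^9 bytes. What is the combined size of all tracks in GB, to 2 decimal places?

1.72 GB

Track A: 22 minutes 31 seconds = 1,351 s; 96,000 × 1,351 × 1 × 2 = 259,392,000 bytes.
Track B: 88,200 × 243 × 2 × 8 = 342,921,600 bytes.
Track C: 48,000 × 36 × 3 × 2 = 10,368,000 bytes.
Track D: 18 minutes 3 seconds = 1,083 s; 40,000 × 1,083 × 2 × 1 = 86,640,000 bytes.
Track E: 32:28 (min:sec) = 1,948 s; 128,000 × 1,948 × 2 × 2 = 997,376,000 bytes.
Track F: 5:11 (min:sec) = 311 s; 37,800 × 311 × 2 × 1 = 23,511,600 bytes.
Total = 1,720,209,200 bytes = 1.72 GB.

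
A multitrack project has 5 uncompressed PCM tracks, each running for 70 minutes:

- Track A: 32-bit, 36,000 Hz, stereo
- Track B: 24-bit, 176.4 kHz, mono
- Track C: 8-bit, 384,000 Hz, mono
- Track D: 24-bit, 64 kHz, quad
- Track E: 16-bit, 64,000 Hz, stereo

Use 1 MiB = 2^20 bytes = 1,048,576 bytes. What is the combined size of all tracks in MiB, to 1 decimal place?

70 minutes = 4,200 s.
Track A: 36,000 × 4,200 × 4 × 2 = 1,209,600,000 bytes.
Track B: 176,400 × 4,200 × 3 × 1 = 2,222,640,000 bytes.
Track C: 384,000 × 4,200 × 1 × 1 = 1,612,800,000 bytes.
Track D: 64,000 × 4,200 × 3 × 4 = 3,225,600,000 bytes.
Track E: 64,000 × 4,200 × 2 × 2 = 1,075,200,000 bytes.
Total = 9,345,840,000 bytes = 8912.9 MiB.

8912.9 MiB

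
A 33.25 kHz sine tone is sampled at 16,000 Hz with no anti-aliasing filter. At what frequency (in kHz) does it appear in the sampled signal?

1.25 kHz

Nyquist = 16,000/2 = 8,000 Hz; 33,250 Hz exceeds it.
Alias = |33,250 − 2×16,000| = |33,250 − 32,000| = 1,250 Hz = 1.25 kHz.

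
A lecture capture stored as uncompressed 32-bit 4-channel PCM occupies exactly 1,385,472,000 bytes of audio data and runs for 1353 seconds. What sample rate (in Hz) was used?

64,000 Hz

Bytes = sample_rate × seconds × bytes_per_sample × channels.
sample_rate = 1,385,472,000 / (1,353 × 4 × 4) = 1,385,472,000 / 21,648 = 64,000 Hz.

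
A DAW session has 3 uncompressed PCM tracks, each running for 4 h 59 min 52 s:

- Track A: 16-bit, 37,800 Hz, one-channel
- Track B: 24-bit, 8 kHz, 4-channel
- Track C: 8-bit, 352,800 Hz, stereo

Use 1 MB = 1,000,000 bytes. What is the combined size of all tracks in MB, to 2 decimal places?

15782.58 MB

4 h 59 min 52 s = 17,992 s.
Track A: 37,800 × 17,992 × 2 × 1 = 1,360,195,200 bytes.
Track B: 8,000 × 17,992 × 3 × 4 = 1,727,232,000 bytes.
Track C: 352,800 × 17,992 × 1 × 2 = 12,695,155,200 bytes.
Total = 15,782,582,400 bytes = 15782.58 MB.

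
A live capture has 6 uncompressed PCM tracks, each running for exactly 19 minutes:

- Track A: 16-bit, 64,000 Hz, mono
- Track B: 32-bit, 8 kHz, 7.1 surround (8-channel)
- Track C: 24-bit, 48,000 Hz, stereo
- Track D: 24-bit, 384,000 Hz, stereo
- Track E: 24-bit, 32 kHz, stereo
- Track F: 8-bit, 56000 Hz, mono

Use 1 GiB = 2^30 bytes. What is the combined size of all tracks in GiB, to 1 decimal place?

3.4 GiB

exactly 19 minutes = 1,140 s.
Track A: 64,000 × 1,140 × 2 × 1 = 145,920,000 bytes.
Track B: 8,000 × 1,140 × 4 × 8 = 291,840,000 bytes.
Track C: 48,000 × 1,140 × 3 × 2 = 328,320,000 bytes.
Track D: 384,000 × 1,140 × 3 × 2 = 2,626,560,000 bytes.
Track E: 32,000 × 1,140 × 3 × 2 = 218,880,000 bytes.
Track F: 56,000 × 1,140 × 1 × 1 = 63,840,000 bytes.
Total = 3,675,360,000 bytes = 3.4 GiB.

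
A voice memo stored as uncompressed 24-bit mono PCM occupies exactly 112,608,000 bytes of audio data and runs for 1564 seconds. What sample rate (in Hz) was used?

Bytes = sample_rate × seconds × bytes_per_sample × channels.
sample_rate = 112,608,000 / (1,564 × 3 × 1) = 112,608,000 / 4,692 = 24,000 Hz.

24,000 Hz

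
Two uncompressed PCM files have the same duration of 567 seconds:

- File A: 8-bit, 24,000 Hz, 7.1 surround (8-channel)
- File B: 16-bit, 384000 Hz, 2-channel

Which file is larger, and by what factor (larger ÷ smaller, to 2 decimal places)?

File A: 24,000 × 1 × 8 = 192,000 bytes/s.
File B: 384,000 × 2 × 2 = 1,536,000 bytes/s.
File B is larger; ratio = 870,912,000 / 108,864,000 = 8.00.

File B, by a factor of 8.00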